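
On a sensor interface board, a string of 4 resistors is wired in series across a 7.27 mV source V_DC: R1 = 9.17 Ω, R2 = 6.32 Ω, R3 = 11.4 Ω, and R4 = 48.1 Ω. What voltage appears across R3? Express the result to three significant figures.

Series total: ΣR = 9.17 + 6.32 + 11.4 + 48.1 = 74.99 Ω.
Voltage divider: V = V_DC · (11.40 / 74.99) = 7.27 × 0.1520 = 1.105 mV.

V ≈ 1.11 mV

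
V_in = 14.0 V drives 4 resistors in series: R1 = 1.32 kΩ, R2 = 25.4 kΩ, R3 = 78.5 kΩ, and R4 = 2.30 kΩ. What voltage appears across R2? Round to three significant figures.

ΣR = 1.32 + 25.4 + 78.5 + 2.30 = 107.5 kΩ.
Voltage divider: V = V_in · (25.40 / 107.5) = 14.0 × 0.2362 = 3.307 V.

V ≈ 3.31 V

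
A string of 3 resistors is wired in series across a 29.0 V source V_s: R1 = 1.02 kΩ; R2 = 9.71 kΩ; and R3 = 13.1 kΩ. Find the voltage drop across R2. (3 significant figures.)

V ≈ 11.8 V

Series total: ΣR = 1.02 + 9.71 + 13.1 = 23.83 kΩ.
By the voltage-divider rule, V = 29.0 × 9.710/23.83 = 11.82 V.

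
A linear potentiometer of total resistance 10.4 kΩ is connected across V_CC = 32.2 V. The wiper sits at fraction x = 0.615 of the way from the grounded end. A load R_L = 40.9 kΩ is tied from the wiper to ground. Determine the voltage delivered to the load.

The pot divides into 4.004 kΩ above the wiper and 6.396 kΩ below.
Lower segment in parallel with the load: 6.396 ‖ 40.9 = 5.531 kΩ.
Then V_out = V_CC · 5.531/(4.004 + 5.531) = 18.68 V.

V_out ≈ 18.7 V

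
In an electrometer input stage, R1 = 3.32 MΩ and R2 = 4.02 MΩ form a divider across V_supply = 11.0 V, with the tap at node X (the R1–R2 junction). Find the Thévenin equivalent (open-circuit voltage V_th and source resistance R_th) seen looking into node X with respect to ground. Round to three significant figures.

V_th is the unloaded tap voltage: V_supply · R2/(R1+R2) = 11.0 × 0.5477 = 6.025 V.
With V_supply suppressed (replaced by a short), R_th = R1 ‖ R2 = (3.320 × 4.02)/(3.320 + 4.02) = 1.818 MΩ.

V_th ≈ 6.02 V, R_th ≈ 1.82 MΩ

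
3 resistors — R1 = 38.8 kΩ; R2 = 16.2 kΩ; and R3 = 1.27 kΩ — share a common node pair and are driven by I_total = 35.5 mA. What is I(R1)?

Conductances: ΣG = 1/38.8 + 1/16.2 + 1/1.27 = 0.8749 (1/kΩ).
Current divider: I(R1) = I_total · G_k/ΣG = 35.5 × (0.02577/0.8749) = 35.5 × 0.02946 = 1.046 mA.

I ≈ 1.05 mA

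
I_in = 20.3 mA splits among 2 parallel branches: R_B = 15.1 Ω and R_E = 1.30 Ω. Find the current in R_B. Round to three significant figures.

I ≈ 1.61 mA

For two parallel branches, I_k = I_in · (other R)/(sum of R).
I(R_B) = 20.3 × 1.30/(15.1 + 1.30) = 20.3 × 0.07927 = 1.609 mA.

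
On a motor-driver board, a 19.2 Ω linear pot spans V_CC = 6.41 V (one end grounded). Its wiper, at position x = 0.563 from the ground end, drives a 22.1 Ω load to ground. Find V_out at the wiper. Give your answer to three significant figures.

The pot divides into 8.390 Ω above the wiper and 10.81 Ω below.
R_L loads the lower segment: effective lower R = 7.259 Ω.
Loaded-divider output: V_out = 6.41 × 0.4639 = 2.973 V.
(Unloaded: V_out = x·V_CC = 3.61 V.)

V_out ≈ 2.97 V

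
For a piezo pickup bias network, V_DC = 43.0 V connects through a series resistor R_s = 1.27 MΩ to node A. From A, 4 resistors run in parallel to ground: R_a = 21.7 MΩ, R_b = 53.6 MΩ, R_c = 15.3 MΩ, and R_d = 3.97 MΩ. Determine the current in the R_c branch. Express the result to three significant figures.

Equivalent of the parallel group: R_p = 2.618 MΩ.
V_A = 43.0 × 2.618/3.888 = 28.95 V.
Branch current I = V_A/R_c = 28.95/15.3 = 1.892 µA.

I ≈ 1.89 µA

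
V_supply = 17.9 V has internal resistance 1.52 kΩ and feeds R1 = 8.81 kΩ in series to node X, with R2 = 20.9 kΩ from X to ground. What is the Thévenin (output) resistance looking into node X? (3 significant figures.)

R1' = 1.52 + 8.81 = 10.33 kΩ (source resistance + R1).
Zeroing V_supply shorts the top of R1' to ground, so R_th = R1' ‖ R2 = 6.913 kΩ.

R_th ≈ 6.91 kΩ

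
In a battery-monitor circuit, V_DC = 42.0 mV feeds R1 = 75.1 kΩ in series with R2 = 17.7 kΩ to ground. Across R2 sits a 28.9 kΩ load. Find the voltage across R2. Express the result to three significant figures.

V_out ≈ 5.36 mV

First combine the lower leg with the load: R2 ‖ R_L = 10.98 kΩ.
Voltage divider with the loaded lower leg: V_out = 42.0 × 10.98/(75.1 + 10.98) = 42.0 × 0.1275 = 5.356 mV.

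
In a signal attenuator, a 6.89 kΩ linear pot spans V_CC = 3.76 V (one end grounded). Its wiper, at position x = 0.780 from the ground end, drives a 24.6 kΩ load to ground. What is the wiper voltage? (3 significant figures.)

Split the track: R_lower = x·R_p = 5.374 kΩ, R_upper = (1−x)·R_p = 1.516 kΩ.
Lower segment in parallel with the load: 5.374 ‖ 24.6 = 4.411 kΩ.
V_out = 3.76 × 4.411/(1.516 + 4.411) = 2.798 V.
(Unloaded: V_out = x·V_CC = 2.93 V.)

V_out ≈ 2.80 V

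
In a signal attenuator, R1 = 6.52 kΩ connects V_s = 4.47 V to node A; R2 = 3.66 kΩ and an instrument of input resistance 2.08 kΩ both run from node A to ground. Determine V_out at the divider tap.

V_out ≈ 0.756 V

The load sits in parallel with R2, giving an effective lower resistance R2' = R2·R_L/(R2+R_L) = 1.326 kΩ.
Then V_out = V_s · R2'/(R1 + R2') = 4.47 × 1.326/7.846 = 0.7556 V.
(Unloaded it would be 1.61 V; the load pulls it down.)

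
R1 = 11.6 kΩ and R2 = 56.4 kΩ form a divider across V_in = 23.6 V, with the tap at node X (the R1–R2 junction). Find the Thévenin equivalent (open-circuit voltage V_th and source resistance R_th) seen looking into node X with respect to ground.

V_th ≈ 19.6 V, R_th ≈ 9.62 kΩ

With X open, the divider is unloaded: V_th = 23.6 × 56.4/68.00 = 19.57 V.
Looking into X with the source shorted: R_th = R1·R2/(R1+R2) = 11.60 × 56.4/68.00 = 9.621 kΩ.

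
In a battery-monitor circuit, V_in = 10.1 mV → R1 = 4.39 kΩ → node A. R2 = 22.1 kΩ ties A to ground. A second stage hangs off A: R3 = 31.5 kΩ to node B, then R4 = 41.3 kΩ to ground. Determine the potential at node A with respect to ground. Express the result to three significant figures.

The second stage (R3 + R4 = 72.80 kΩ) loads node A in parallel with R2.
Effective lower resistance at A: R2 ‖ 72.80 = 16.95 kΩ.
V_A = 10.1 × 16.95/(4.39 + 16.95) = 8.023 mV.

V_A ≈ 8.02 mV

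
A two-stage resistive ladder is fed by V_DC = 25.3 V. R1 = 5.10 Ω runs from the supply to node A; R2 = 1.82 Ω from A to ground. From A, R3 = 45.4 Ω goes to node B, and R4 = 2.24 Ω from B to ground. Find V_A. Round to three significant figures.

V_A ≈ 6.47 V

The second stage (R3 + R4 = 47.64 Ω) loads node A in parallel with R2.
Effective lower resistance at A: R2 ‖ 47.64 = 1.753 Ω.
First divider: V_A = V_DC · 1.753/(5.10 + 1.753) = 6.472 V.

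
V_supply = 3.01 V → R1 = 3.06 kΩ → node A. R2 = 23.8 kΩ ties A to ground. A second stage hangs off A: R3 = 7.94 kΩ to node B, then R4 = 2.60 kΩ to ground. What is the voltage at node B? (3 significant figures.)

V_B ≈ 0.523 V

Looking into the second stage from A: R3 + R4 = 10.54 kΩ appears in parallel with R2.
R2 ‖ (R3+R4) = 7.305 kΩ.
First divider: V_A = V_supply · 7.305/(3.06 + 7.305) = 2.121 V.
Then the unloaded second divider: V_B = V_A × R4/(R3+R4) = 2.121 × 0.2467 = 0.5233 V.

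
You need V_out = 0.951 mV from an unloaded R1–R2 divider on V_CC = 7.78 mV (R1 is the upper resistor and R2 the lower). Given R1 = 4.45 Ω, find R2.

R2 ≈ 0.620 Ω

Required fraction k = V_out/V_CC = 0.1222.
So R2 = R1 · V_out/(V_CC − V_out) = 4.45 × 0.951/(7.78 − 0.951) = 4.45 × 0.1393 = 0.6197 Ω.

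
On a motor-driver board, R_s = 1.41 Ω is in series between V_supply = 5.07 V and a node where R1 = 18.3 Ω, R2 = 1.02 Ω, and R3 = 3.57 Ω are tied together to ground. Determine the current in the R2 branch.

I ≈ 1.74 A

Combine the parallel branches: R_p = (1/18.3 + 1/1.02 + 1/3.57)⁻¹ = 0.7604 Ω.
Node voltage V_A = V_supply · R_p/(R_s + R_p) = 5.07 × 0.3503 = 1.776 V.
I(R2) = V_A / R2 = 1.776/1.02 = 1.741 A.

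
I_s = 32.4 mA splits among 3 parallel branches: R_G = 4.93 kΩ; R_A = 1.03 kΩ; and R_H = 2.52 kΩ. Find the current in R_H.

Total conductance ΣG = 1/4.93 + 1/1.03 + 1/2.52 = 1.571 (units of 1/kΩ).
R_H takes the fraction G_k/ΣG = 0.3968/1.571 = 0.2527, so I = 32.4 × 0.2527 = 8.186 mA.

I ≈ 8.19 mA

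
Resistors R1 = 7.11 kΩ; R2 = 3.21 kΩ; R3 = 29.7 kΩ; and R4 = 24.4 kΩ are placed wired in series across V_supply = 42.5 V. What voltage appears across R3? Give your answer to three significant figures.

V ≈ 19.6 V

Series total: ΣR = 7.11 + 3.21 + 29.7 + 24.4 = 64.42 kΩ.
V = V_supply · R/ΣR = 42.5 × 0.4610 = 19.59 V.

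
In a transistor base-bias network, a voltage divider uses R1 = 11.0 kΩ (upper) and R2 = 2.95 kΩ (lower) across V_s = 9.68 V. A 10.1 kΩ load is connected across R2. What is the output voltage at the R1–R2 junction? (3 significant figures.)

V_out ≈ 1.66 V

First combine the lower leg with the load: R2 ‖ R_L = 2.283 kΩ.
Now apply the divider: V_out = 9.68 × 0.1719 = 1.664 V.
(Unloaded it would be 2.05 V; the load pulls it down.)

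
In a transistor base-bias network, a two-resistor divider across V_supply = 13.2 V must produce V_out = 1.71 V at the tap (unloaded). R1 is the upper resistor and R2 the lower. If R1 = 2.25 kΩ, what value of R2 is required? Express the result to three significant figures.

R2 ≈ 0.335 kΩ

V_out/V_supply = R2/(R1+R2) = 0.1295.
Rearranging, R2 = R1·k/(1−k) = 2.25 × 0.1488 = 0.3349 kΩ.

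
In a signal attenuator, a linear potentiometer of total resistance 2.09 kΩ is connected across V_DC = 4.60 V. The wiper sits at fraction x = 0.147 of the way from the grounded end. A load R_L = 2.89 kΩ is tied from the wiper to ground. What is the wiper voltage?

The pot divides into 1.783 kΩ above the wiper and 0.3072 kΩ below.
Lower segment in parallel with the load: 0.3072 ‖ 2.89 = 0.2777 kΩ.
V_out = 4.60 × 0.2777/(1.783 + 0.2777) = 0.6200 V.
(Unloaded: V_out = x·V_DC = 0.676 V.)

V_out ≈ 0.620 V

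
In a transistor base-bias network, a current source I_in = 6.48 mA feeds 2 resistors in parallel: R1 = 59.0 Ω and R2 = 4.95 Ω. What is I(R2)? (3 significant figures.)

I ≈ 5.98 mA

Two-branch current divider: I_k = I_in · R_other/(R_1 + R_2).
So I = 6.48 × 59.0/63.95 = 5.978 mA.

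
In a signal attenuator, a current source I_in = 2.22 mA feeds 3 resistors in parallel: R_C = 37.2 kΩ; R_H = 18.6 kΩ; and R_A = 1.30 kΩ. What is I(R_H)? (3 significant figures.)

I ≈ 0.140 mA

Conductances: ΣG = 1/37.2 + 1/18.6 + 1/1.30 = 0.8499 (1/kΩ).
Current divider: I(R_H) = I_in · G_k/ΣG = 2.22 × (0.05376/0.8499) = 2.22 × 0.06326 = 0.1404 mA.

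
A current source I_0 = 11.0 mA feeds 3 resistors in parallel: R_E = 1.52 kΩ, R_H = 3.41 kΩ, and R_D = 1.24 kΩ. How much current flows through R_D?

I ≈ 5.05 mA

Total conductance ΣG = 1/1.52 + 1/3.41 + 1/1.24 = 1.758 (units of 1/kΩ).
By the current-divider rule, I = I_0 · G_k/ΣG = 11.0 × 0.4588 = 5.047 mA.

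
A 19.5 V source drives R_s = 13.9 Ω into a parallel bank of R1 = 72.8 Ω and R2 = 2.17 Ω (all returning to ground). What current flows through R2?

I ≈ 1.18 A

Equivalent of the parallel group: R_p = 2.107 Ω.
V_A by voltage divider: V_A = 19.5 × 2.107/(13.9 + 2.107) = 2.567 V.
Branch current I = V_A/R2 = 2.567/2.17 = 1.183 A.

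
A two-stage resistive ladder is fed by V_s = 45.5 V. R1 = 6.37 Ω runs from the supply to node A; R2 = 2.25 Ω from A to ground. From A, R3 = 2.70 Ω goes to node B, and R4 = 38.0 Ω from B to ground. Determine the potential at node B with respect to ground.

Looking into the second stage from A: R3 + R4 = 40.70 Ω appears in parallel with R2.
Effective lower resistance at A: R2 ‖ 40.70 = 2.132 Ω.
V_A = 45.5 × 2.132/(6.37 + 2.132) = 11.41 V.
Stage 2 is unloaded, so V_B = V_A · R4/(R3+R4) = 11.41 × 38.0/40.70 = 10.65 V.

V_B ≈ 10.7 V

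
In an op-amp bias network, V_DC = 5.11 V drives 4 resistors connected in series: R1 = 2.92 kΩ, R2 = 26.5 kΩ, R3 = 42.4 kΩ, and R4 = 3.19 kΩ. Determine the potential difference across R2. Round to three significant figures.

ΣR = 2.92 + 26.5 + 42.4 + 3.19 = 75.01 kΩ.
V = V_DC · R/ΣR = 5.11 × 0.3533 = 1.805 V.

V ≈ 1.81 V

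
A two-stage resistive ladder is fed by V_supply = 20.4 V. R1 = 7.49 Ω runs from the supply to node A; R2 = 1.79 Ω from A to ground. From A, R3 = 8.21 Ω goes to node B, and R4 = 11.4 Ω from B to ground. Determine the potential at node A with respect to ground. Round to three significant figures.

Node A sees R2 in parallel with the series input of stage 2, R3 + R4 = 19.61 Ω.
Effective lower resistance at A: R2 ‖ 19.61 = 1.640 Ω.
So V_A = 20.4 × 0.1797 = 3.665 V.

V_A ≈ 3.66 V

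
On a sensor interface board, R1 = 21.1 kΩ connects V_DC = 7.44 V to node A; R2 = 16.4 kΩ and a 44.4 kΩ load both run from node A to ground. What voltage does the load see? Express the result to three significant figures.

V_out ≈ 2.69 V

R2 ‖ R_L = (16.4 × 44.4)/(16.4 + 44.4) = 11.98 kΩ.
Now apply the divider: V_out = 7.44 × 0.3621 = 2.694 V.
(Unloaded it would be 3.25 V; the load pulls it down.)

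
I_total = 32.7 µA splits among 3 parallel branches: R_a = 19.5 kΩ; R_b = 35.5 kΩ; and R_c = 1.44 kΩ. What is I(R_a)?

I ≈ 2.17 µA

Total conductance ΣG = 1/19.5 + 1/35.5 + 1/1.44 = 0.7739 (units of 1/kΩ).
R_a takes the fraction G_k/ΣG = 0.05128/0.7739 = 0.06626, so I = 32.7 × 0.06626 = 2.167 µA.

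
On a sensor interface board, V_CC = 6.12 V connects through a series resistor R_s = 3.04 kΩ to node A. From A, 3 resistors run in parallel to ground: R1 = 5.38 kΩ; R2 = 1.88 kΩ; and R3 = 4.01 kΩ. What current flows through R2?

I ≈ 0.826 mA

Parallel bank: R_p = 1/(1/5.38 + 1/1.88 + 1/4.01) = 1.034 kΩ.
V_A = 6.12 × 1.034/4.074 = 1.553 V.
Branch current I = V_A/R2 = 1.553/1.88 = 0.8262 mA.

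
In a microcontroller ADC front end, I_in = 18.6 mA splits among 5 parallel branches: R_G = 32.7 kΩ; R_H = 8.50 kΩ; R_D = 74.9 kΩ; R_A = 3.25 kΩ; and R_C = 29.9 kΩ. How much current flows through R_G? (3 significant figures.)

I ≈ 1.13 mA

Total conductance ΣG = 1/32.7 + 1/8.50 + 1/74.9 + 1/3.25 + 1/29.9 = 0.5027 (units of 1/kΩ).
R_G takes the fraction G_k/ΣG = 0.03058/0.5027 = 0.06083, so I = 18.6 × 0.06083 = 1.131 mA.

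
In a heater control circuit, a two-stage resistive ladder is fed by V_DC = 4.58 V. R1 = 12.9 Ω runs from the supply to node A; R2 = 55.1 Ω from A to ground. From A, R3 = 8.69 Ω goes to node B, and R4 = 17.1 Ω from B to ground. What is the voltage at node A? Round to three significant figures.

V_A ≈ 2.64 V

The second stage (R3 + R4 = 25.79 Ω) loads node A in parallel with R2.
R2 ‖ (R3+R4) = 17.57 Ω.
First divider: V_A = V_DC · 17.57/(12.9 + 17.57) = 2.641 V.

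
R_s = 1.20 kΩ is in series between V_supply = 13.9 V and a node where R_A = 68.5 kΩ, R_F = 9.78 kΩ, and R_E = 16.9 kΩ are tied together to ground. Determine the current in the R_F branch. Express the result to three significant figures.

Equivalent of the parallel group: R_p = 5.681 kΩ.
Node voltage V_A = V_supply · R_p/(R_s + R_p) = 13.9 × 0.8256 = 11.48 V.
Branch current I = V_A/R_F = 11.48/9.78 = 1.173 mA.

I ≈ 1.17 mA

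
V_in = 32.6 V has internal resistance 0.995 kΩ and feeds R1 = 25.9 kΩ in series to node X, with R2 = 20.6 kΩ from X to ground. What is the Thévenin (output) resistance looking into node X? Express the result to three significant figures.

R1' = 0.995 + 25.9 = 26.89 kΩ (source resistance + R1).
Zeroing V_in shorts the top of R1' to ground, so R_th = R1' ‖ R2 = 11.67 kΩ.

R_th ≈ 11.7 kΩ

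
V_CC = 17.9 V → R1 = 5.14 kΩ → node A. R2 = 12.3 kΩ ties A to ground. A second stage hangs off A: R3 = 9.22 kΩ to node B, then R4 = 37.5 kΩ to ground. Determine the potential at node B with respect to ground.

V_B ≈ 9.40 V

The second stage (R3 + R4 = 46.72 kΩ) loads node A in parallel with R2.
Effective lower resistance at A: R2 ‖ 46.72 = 9.737 kΩ.
First divider: V_A = V_CC · 9.737/(5.14 + 9.737) = 11.72 V.
Stage 2 is unloaded, so V_B = V_A · R4/(R3+R4) = 11.72 × 37.5/46.72 = 9.403 V.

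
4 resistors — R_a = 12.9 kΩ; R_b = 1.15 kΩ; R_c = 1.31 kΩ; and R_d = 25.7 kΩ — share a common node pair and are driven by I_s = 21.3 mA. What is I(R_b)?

I ≈ 10.6 mA

Conductances: ΣG = 1/12.9 + 1/1.15 + 1/1.31 + 1/25.7 = 1.749 (1/kΩ).
R_b takes the fraction G_k/ΣG = 0.8696/1.749 = 0.4971, so I = 21.3 × 0.4971 = 10.59 mA.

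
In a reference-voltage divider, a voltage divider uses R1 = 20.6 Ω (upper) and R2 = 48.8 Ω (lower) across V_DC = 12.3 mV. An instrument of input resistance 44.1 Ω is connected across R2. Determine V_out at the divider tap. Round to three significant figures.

First combine the lower leg with the load: R2 ‖ R_L = 23.17 Ω.
Now apply the divider: V_out = 12.3 × 0.5293 = 6.511 mV.
(Unloaded it would be 8.65 mV; the load pulls it down.)

V_out ≈ 6.51 mV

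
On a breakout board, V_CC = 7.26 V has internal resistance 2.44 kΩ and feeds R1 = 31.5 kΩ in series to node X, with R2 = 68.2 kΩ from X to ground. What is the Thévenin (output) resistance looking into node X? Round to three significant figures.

R_th ≈ 22.7 kΩ

R1' = 2.44 + 31.5 = 33.94 kΩ (source resistance + R1).
Zeroing V_CC shorts the top of R1' to ground, so R_th = R1' ‖ R2 = 22.66 kΩ.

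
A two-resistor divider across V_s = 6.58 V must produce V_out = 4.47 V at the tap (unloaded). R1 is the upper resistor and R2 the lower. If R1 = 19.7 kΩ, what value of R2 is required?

Required fraction k = V_out/V_s = 0.6793.
R2 = R1 · 0.6793/(1 − 0.6793) = 41.73 kΩ.

R2 ≈ 41.7 kΩ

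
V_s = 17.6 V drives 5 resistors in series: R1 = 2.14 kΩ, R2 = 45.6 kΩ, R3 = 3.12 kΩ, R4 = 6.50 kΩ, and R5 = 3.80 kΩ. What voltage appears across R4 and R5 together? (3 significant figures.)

Total series resistance ΣR = 2.14 + 45.6 + 3.12 + 6.50 + 3.80 = 61.16 kΩ.
R_{R4..R5} = 6.50 + 3.80 = 10.30 kΩ.
By the voltage-divider rule, V = 17.6 × 10.30/61.16 = 2.964 V.

V ≈ 2.96 V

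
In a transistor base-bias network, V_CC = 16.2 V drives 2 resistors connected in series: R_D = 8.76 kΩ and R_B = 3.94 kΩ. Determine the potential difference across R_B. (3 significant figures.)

V ≈ 5.03 V

Total series resistance ΣR = 8.76 + 3.94 = 12.70 kΩ.
V = V_CC · R/ΣR = 16.2 × 0.3102 = 5.026 V.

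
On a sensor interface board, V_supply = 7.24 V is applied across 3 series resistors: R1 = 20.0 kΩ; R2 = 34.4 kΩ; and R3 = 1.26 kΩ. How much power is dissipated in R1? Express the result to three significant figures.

P ≈ 0.338 mW

The common current is I = 7.24/55.66 = 0.1301 mA.
P(R1) = I²·R1 = (0.1301)² × 20.0 = 0.3384 mW.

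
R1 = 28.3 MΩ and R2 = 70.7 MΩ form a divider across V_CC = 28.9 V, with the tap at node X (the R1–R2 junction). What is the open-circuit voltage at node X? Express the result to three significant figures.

V_th ≈ 20.6 V

V_th is the unloaded tap voltage: V_CC · R2/(R1+R2) = 28.9 × 0.7141 = 20.64 V.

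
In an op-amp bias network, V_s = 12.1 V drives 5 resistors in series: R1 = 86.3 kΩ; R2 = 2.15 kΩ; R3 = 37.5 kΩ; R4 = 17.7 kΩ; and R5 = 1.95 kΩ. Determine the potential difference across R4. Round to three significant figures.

V ≈ 1.47 V

ΣR = 86.3 + 2.15 + 37.5 + 17.7 + 1.95 = 145.6 kΩ.
V = V_s · R/ΣR = 12.1 × 0.1216 = 1.471 V.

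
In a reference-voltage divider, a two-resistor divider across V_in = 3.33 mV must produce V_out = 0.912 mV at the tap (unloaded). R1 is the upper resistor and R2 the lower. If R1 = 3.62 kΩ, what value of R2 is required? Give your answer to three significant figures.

R2 ≈ 1.37 kΩ

The divider ratio is R2/(R1+R2) = 0.912/3.33 = 0.2739.
R2 = R1 · 0.2739/(1 − 0.2739) = 1.365 kΩ.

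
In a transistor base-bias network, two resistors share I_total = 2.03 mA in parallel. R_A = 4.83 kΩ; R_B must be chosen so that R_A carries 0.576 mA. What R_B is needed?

The fraction through R_A equals R_B/(R_A+R_B).
0.576/2.03 = R_B/(R_A + R_B) → R_B = R_A · (0.2837)/(1 − 0.2837) = 4.83 × 0.3961 = 1.913 kΩ.

R_B ≈ 1.91 kΩ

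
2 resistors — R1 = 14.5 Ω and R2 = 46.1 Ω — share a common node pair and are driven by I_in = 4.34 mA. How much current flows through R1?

Two-branch current divider: I_k = I_in · R_other/(R_1 + R_2).
So I = 4.34 × 46.1/60.60 = 3.302 mA.

I ≈ 3.30 mA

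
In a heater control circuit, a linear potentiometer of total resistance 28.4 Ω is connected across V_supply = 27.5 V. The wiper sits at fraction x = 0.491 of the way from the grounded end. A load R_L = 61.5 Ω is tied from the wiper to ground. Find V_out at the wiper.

Split the track: R_lower = x·R_p = 13.94 Ω, R_upper = (1−x)·R_p = 14.46 Ω.
R_L loads the lower segment: effective lower R = 11.37 Ω.
Then V_out = V_supply · 11.37/(14.46 + 11.37) = 12.11 V.
(Unloaded: V_out = x·V_supply = 13.5 V.)

V_out ≈ 12.1 V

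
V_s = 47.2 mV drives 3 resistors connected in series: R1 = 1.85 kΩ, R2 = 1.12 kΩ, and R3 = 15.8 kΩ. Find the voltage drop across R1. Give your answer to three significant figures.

Total series resistance ΣR = 1.85 + 1.12 + 15.8 = 18.77 kΩ.
By the voltage-divider rule, V = 47.2 × 1.850/18.77 = 4.652 mV.

V ≈ 4.65 mV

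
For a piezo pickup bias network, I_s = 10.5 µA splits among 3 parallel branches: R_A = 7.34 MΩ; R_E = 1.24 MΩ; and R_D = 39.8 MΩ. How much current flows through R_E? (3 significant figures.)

I ≈ 8.75 µA

Total conductance ΣG = 1/7.34 + 1/1.24 + 1/39.8 = 0.9678 (units of 1/MΩ).
By the current-divider rule, I = I_s · G_k/ΣG = 10.5 × 0.8333 = 8.749 µA.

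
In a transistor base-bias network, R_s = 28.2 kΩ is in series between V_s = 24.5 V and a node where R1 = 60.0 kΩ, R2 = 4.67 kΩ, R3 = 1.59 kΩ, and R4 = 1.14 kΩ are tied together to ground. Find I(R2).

I ≈ 0.105 mA

Parallel bank: R_p = 1/(1/60.0 + 1/4.67 + 1/1.59 + 1/1.14) = 0.5757 kΩ.
V_A = 24.5 × 0.5757/28.78 = 0.4902 V.
Branch current I = V_A/R2 = 0.4902/4.67 = 0.1050 mA.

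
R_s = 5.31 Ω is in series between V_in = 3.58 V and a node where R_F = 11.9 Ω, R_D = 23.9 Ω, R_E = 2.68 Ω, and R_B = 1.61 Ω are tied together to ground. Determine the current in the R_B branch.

Parallel bank: R_p = 1/(1/11.9 + 1/23.9 + 1/2.68 + 1/1.61) = 0.8928 Ω.
Node voltage V_A = V_in · R_p/(R_s + R_p) = 3.58 × 0.1439 = 0.5153 V.
I(R_B) = V_A / R_B = 0.5153/1.61 = 0.3200 A.
(Equivalently: I_total = 0.5772 A, then current-divider fraction G_k/ΣG = 0.5545.)

I ≈ 0.320 A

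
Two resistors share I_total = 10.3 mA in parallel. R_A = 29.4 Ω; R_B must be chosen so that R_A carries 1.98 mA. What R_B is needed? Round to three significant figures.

R_B ≈ 7.00 Ω

In a two-way split, I_A/I_total = R_B/(R_A + R_B).
1.98/10.3 = R_B/(R_A + R_B) → R_B = R_A · (0.1922)/(1 − 0.1922) = 29.4 × 0.2380 = 6.997 Ω.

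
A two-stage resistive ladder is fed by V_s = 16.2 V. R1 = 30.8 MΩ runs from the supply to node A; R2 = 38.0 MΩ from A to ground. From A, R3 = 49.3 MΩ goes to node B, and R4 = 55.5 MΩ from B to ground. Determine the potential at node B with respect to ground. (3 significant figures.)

V_B ≈ 4.08 V

The second stage (R3 + R4 = 104.8 MΩ) loads node A in parallel with R2.
Effective lower resistance at A: R2 ‖ 104.8 = 27.89 MΩ.
V_A = 16.2 × 27.89/(30.8 + 27.89) = 7.698 V.
V_B = V_A × 0.5296 = 4.077 V.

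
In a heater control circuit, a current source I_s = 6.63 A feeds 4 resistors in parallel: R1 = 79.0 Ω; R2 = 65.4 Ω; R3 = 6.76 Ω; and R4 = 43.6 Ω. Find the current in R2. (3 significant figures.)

I ≈ 0.510 A

ΣG = 1/79.0 + 1/65.4 + 1/6.76 + 1/43.6 = 0.1988.
R2 takes the fraction G_k/ΣG = 0.01529/0.1988 = 0.07691, so I = 6.63 × 0.07691 = 0.5099 A.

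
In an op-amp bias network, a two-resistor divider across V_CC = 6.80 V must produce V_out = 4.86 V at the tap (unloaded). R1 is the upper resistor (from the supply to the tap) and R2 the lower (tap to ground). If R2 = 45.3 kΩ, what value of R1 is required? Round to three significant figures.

R1 ≈ 18.1 kΩ

V_out/V_CC = R2/(R1+R2) = 0.7147.
So R1 = R2 · (V_CC/V_out − 1) = 45.3 × (6.80/4.86 − 1) = 45.3 × 0.3992 = 18.08 kΩ.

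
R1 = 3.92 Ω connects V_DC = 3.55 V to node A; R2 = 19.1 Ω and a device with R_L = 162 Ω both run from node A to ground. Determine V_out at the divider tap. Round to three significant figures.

First combine the lower leg with the load: R2 ‖ R_L = 17.09 Ω.
Now apply the divider: V_out = 3.55 × 0.8134 = 2.888 V.

V_out ≈ 2.89 V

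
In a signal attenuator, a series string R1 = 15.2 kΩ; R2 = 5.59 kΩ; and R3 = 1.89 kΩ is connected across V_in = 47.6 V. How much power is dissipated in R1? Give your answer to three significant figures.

ΣR = 22.68 kΩ → I = 47.6/22.68 = 2.099 mA.
V(R1) = I·R = 31.90 V; P = V·I = 31.90 × 2.099 = 66.95 mW.

P ≈ 67.0 mW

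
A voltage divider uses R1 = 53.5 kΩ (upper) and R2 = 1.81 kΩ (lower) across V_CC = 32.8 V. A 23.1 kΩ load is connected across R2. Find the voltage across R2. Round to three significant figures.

V_out ≈ 0.998 V

The load sits in parallel with R2, giving an effective lower resistance R2' = R2·R_L/(R2+R_L) = 1.678 kΩ.
Then V_out = V_CC · R2'/(R1 + R2') = 32.8 × 1.678/55.18 = 0.9977 V.
(Unloaded it would be 1.07 V; the load pulls it down.)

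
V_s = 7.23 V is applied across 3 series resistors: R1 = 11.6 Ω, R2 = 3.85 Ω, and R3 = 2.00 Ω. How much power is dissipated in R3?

Series current I = V_s/ΣR = 7.23/17.45 = 0.4143 A.
P = I²R = 0.1717 × 2.00 = 0.3433 W.

P ≈ 0.343 W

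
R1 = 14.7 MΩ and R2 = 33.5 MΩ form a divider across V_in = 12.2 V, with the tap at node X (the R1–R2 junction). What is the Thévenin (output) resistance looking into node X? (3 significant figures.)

With V_in suppressed (replaced by a short), R_th = R1 ‖ R2 = (14.70 × 33.5)/(14.70 + 33.5) = 10.22 MΩ.

R_th ≈ 10.2 MΩ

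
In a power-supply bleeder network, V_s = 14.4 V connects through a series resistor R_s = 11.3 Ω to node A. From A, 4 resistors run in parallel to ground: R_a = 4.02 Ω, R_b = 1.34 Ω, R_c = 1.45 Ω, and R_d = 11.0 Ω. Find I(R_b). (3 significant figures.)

Combine the parallel branches: R_p = (1/4.02 + 1/1.34 + 1/1.45 + 1/11.0)⁻¹ = 0.5632 Ω.
V_A by voltage divider: V_A = 14.4 × 0.5632/(11.3 + 0.5632) = 0.6836 V.
I(R_b) = V_A / R_b = 0.6836/1.34 = 0.5102 A.

I ≈ 0.510 A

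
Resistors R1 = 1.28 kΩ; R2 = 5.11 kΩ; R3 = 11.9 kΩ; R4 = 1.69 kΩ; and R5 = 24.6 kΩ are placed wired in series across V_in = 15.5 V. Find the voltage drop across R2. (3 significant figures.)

V ≈ 1.78 V

Total series resistance ΣR = 1.28 + 5.11 + 11.9 + 1.69 + 24.6 = 44.58 kΩ.
V = V_in · R/ΣR = 15.5 × 0.1146 = 1.777 V.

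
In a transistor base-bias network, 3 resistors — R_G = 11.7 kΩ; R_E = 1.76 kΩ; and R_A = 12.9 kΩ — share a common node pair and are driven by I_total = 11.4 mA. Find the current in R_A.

I ≈ 1.21 mA

Conductances: ΣG = 1/11.7 + 1/1.76 + 1/12.9 = 0.7312 (1/kΩ).
Current divider: I(R_A) = I_total · G_k/ΣG = 11.4 × (0.07752/0.7312) = 11.4 × 0.1060 = 1.209 mA.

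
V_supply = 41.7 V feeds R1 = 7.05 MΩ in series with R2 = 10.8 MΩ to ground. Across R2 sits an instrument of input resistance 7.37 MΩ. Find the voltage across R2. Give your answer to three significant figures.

V_out ≈ 16.0 V

The load sits in parallel with R2, giving an effective lower resistance R2' = R2·R_L/(R2+R_L) = 4.381 MΩ.
Voltage divider with the loaded lower leg: V_out = 41.7 × 4.381/(7.05 + 4.381) = 41.7 × 0.3832 = 15.98 V.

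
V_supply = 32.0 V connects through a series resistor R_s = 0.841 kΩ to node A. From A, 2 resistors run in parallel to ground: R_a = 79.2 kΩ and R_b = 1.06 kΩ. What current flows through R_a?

Combine the parallel branches: R_p = (1/79.2 + 1/1.06)⁻¹ = 1.046 kΩ.
V_A = 32.0 × 1.046/1.887 = 17.74 V.
Branch current I = V_A/R_a = 17.74/79.2 = 0.2240 mA.
(Check via current divider: I_total = 16.96 mA; share G_k/ΣG = 0.01321 → same result.)

I ≈ 0.224 mA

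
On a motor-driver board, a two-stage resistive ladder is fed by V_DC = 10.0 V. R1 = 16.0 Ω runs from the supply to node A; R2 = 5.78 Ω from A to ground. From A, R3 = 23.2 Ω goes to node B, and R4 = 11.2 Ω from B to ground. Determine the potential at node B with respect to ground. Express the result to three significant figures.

V_B ≈ 0.769 V

The second stage (R3 + R4 = 34.40 Ω) loads node A in parallel with R2.
R2 ‖ (R3+R4) = 4.949 Ω.
So V_A = 10.0 × 0.2362 = 2.362 V.
Stage 2 is unloaded, so V_B = V_A · R4/(R3+R4) = 2.362 × 11.2/34.40 = 0.7691 V.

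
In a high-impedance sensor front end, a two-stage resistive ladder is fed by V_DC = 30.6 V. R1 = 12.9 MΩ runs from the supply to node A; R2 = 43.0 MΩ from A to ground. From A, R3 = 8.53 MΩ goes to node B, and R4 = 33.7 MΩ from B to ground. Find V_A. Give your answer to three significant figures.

V_A ≈ 19.1 V

The second stage (R3 + R4 = 42.23 MΩ) loads node A in parallel with R2.
R2 ‖ (R3+R4) = 21.31 MΩ.
So V_A = 30.6 × 0.6229 = 19.06 V.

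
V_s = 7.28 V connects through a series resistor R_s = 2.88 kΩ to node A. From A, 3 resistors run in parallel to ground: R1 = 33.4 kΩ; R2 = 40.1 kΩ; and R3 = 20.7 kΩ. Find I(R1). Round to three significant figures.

Equivalent of the parallel group: R_p = 9.691 kΩ.
Node voltage V_A = V_s · R_p/(R_s + R_p) = 7.28 × 0.7709 = 5.612 V.
Branch current I = V_A/R1 = 5.612/33.4 = 0.1680 mA.

I ≈ 0.168 mA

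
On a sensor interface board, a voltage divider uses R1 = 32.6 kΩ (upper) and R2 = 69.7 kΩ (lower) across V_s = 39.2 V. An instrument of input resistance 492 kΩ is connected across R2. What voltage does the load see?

The load sits in parallel with R2, giving an effective lower resistance R2' = R2·R_L/(R2+R_L) = 61.05 kΩ.
Then V_out = V_s · R2'/(R1 + R2') = 39.2 × 61.05/93.65 = 25.55 V.

V_out ≈ 25.6 V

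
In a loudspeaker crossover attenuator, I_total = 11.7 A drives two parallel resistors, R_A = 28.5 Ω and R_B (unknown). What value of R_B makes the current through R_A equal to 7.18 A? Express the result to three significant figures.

R_B ≈ 45.3 Ω

The fraction through R_A equals R_B/(R_A+R_B).
7.18/11.7 = R_B/(R_A + R_B) → R_B = R_A · (0.6137)/(1 − 0.6137) = 28.5 × 1.588 = 45.27 Ω.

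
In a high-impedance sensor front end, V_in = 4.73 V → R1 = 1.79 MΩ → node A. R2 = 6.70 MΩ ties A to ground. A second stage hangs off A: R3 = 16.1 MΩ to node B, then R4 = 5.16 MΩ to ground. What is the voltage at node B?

Looking into the second stage from A: R3 + R4 = 21.26 MΩ appears in parallel with R2.
Effective lower resistance at A: R2 ‖ 21.26 = 5.094 MΩ.
First divider: V_A = V_in · 5.094/(1.79 + 5.094) = 3.500 V.
V_B = V_A × 0.2427 = 0.8495 V.

V_B ≈ 0.850 V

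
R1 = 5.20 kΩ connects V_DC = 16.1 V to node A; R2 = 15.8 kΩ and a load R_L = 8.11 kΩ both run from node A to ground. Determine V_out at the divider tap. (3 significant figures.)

First combine the lower leg with the load: R2 ‖ R_L = 5.359 kΩ.
Now apply the divider: V_out = 16.1 × 0.5075 = 8.171 V.

V_out ≈ 8.17 V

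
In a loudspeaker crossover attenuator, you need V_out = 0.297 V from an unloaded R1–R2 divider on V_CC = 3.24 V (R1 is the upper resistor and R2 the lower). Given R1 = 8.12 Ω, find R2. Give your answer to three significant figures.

R2 ≈ 0.819 Ω

The divider ratio is R2/(R1+R2) = 0.297/3.24 = 0.09167.
So R2 = R1 · V_out/(V_CC − V_out) = 8.12 × 0.297/(3.24 − 0.297) = 8.12 × 0.1009 = 0.8194 Ω.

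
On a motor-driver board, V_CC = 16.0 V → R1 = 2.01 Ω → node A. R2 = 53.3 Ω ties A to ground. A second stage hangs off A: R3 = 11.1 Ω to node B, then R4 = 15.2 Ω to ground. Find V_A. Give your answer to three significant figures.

V_A ≈ 14.4 V

Looking into the second stage from A: R3 + R4 = 26.30 Ω appears in parallel with R2.
Effective lower resistance at A: R2 ‖ 26.30 = 17.61 Ω.
First divider: V_A = V_CC · 17.61/(2.01 + 17.61) = 14.36 V.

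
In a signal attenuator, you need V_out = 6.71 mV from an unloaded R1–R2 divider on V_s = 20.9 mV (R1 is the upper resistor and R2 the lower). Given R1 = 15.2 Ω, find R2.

R2 ≈ 7.19 Ω

Required fraction k = V_out/V_s = 0.3211.
R2 = R1 · 0.3211/(1 − 0.3211) = 7.188 Ω.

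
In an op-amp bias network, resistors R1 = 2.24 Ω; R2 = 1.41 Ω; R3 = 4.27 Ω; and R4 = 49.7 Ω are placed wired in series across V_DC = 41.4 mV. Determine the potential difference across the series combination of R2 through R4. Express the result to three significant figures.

Total series resistance ΣR = 2.24 + 1.41 + 4.27 + 49.7 = 57.62 Ω.
R_{R2..R4} = 1.41 + 4.27 + 49.7 = 55.38 Ω.
By the voltage-divider rule, V = 41.4 × 55.38/57.62 = 39.79 mV.

V ≈ 39.8 mV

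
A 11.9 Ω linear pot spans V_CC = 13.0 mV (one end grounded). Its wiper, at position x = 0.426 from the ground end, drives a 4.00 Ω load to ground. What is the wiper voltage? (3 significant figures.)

Lower segment x·R_p = 5.069 Ω; upper segment (1−x)·R_p = 6.831 Ω.
R_L loads the lower segment: effective lower R = 2.236 Ω.
V_out = 13.0 × 2.236/(6.831 + 2.236) = 3.206 mV.

V_out ≈ 3.21 mV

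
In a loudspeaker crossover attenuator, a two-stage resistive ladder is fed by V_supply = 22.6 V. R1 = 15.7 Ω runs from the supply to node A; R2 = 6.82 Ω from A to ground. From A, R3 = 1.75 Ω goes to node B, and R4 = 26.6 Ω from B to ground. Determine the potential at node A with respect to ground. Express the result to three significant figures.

The second stage (R3 + R4 = 28.35 Ω) loads node A in parallel with R2.
Effective lower resistance at A: R2 ‖ 28.35 = 5.497 Ω.
So V_A = 22.6 × 0.2593 = 5.861 V.

V_A ≈ 5.86 V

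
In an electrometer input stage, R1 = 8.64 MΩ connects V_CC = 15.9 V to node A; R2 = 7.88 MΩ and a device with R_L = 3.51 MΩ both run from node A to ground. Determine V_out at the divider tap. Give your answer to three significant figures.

The load sits in parallel with R2, giving an effective lower resistance R2' = R2·R_L/(R2+R_L) = 2.428 MΩ.
Voltage divider with the loaded lower leg: V_out = 15.9 × 2.428/(8.64 + 2.428) = 15.9 × 0.2194 = 3.488 V.

V_out ≈ 3.49 V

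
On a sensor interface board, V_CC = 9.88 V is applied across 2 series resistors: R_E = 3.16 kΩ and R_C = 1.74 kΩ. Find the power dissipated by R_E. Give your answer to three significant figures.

P ≈ 12.8 mW

Series current I = V_CC/ΣR = 9.88/4.900 = 2.016 mA.
P(R_E) = I²·R_E = (2.016)² × 3.16 = 12.85 mW.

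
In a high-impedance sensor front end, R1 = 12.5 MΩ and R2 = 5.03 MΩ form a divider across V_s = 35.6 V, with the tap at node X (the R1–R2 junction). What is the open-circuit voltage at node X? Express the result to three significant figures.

V_th ≈ 10.2 V

With X open, the divider is unloaded: V_th = 35.6 × 5.03/17.53 = 10.21 V.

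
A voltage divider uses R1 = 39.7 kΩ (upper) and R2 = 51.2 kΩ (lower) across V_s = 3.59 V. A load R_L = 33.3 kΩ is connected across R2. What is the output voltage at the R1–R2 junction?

R2 ‖ R_L = (51.2 × 33.3)/(51.2 + 33.3) = 20.18 kΩ.
Now apply the divider: V_out = 3.59 × 0.3370 = 1.210 V.
(Unloaded it would be 2.02 V; the load pulls it down.)

V_out ≈ 1.21 V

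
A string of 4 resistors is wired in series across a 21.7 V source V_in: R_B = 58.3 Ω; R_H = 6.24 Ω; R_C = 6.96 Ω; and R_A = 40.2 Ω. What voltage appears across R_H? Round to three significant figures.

V ≈ 1.21 V

Total series resistance ΣR = 58.3 + 6.24 + 6.96 + 40.2 = 111.7 Ω.
Voltage divider: V = V_in · (6.240 / 111.7) = 21.7 × 0.05586 = 1.212 V.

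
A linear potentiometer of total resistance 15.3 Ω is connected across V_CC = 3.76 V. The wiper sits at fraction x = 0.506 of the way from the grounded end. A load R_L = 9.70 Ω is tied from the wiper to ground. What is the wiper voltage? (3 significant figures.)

V_out ≈ 1.36 V

Split the track: R_lower = x·R_p = 7.742 Ω, R_upper = (1−x)·R_p = 7.558 Ω.
Lower segment in parallel with the load: 7.742 ‖ 9.70 = 4.305 Ω.
Then V_out = V_CC · 4.305/(7.558 + 4.305) = 1.365 V.
(Unloaded: V_out = x·V_CC = 1.90 V.)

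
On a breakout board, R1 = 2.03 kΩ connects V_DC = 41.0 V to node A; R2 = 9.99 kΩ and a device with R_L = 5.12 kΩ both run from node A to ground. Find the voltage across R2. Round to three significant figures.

The load sits in parallel with R2, giving an effective lower resistance R2' = R2·R_L/(R2+R_L) = 3.385 kΩ.
Voltage divider with the loaded lower leg: V_out = 41.0 × 3.385/(2.03 + 3.385) = 41.0 × 0.6251 = 25.63 V.

V_out ≈ 25.6 V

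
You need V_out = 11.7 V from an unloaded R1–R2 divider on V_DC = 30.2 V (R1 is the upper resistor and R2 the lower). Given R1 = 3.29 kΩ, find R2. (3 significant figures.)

V_out/V_DC = R2/(R1+R2) = 0.3874.
So R2 = R1 · V_out/(V_DC − V_out) = 3.29 × 11.7/(30.2 − 11.7) = 3.29 × 0.6324 = 2.081 kΩ.

R2 ≈ 2.08 kΩ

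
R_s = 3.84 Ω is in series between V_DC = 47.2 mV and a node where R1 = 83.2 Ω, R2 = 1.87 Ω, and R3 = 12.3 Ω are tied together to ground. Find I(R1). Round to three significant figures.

I ≈ 0.166 mA

Combine the parallel branches: R_p = (1/83.2 + 1/1.87 + 1/12.3)⁻¹ = 1.592 Ω.
V_A = 47.2 × 1.592/5.432 = 13.83 mV.
I(R1) = V_A / R1 = 13.83/83.2 = 0.1663 mA.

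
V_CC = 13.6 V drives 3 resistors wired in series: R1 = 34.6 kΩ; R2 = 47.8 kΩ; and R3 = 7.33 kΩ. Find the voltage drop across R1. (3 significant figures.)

Series total: ΣR = 34.6 + 47.8 + 7.33 = 89.73 kΩ.
Voltage divider: V = V_CC · (34.60 / 89.73) = 13.6 × 0.3856 = 5.244 V.

V ≈ 5.24 V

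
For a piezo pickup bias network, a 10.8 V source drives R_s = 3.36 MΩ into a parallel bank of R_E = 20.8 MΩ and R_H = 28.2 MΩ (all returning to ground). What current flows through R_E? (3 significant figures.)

Parallel bank: R_p = 1/(1/20.8 + 1/28.2) = 11.97 MΩ.
Node voltage V_A = V_DC · R_p/(R_s + R_p) = 10.8 × 0.7808 = 8.433 V.
I(R_E) = V_A / R_E = 8.433/20.8 = 0.4054 µA.

I ≈ 0.405 µA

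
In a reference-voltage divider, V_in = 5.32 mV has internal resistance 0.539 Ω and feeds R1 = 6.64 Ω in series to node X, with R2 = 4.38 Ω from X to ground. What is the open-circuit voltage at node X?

V_th ≈ 2.02 mV

R1' = 0.539 + 6.64 = 7.179 Ω (source resistance + R1).
With X open, the divider is unloaded: V_th = 5.32 × 4.38/11.56 = 2.016 mV.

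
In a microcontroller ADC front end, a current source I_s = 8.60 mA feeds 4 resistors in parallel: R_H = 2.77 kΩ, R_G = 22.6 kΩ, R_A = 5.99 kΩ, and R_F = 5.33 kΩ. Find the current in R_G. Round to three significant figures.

I ≈ 0.501 mA

ΣG = 1/2.77 + 1/22.6 + 1/5.99 + 1/5.33 = 0.7598.
By the current-divider rule, I = I_s · G_k/ΣG = 8.60 × 0.05823 = 0.5008 mA.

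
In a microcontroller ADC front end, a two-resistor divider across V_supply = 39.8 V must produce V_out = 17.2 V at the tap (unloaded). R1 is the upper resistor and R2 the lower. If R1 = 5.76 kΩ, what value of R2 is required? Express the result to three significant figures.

R2 ≈ 4.38 kΩ

Required fraction k = V_out/V_supply = 0.4322.
So R2 = R1 · V_out/(V_supply − V_out) = 5.76 × 17.2/(39.8 − 17.2) = 5.76 × 0.7611 = 4.384 kΩ.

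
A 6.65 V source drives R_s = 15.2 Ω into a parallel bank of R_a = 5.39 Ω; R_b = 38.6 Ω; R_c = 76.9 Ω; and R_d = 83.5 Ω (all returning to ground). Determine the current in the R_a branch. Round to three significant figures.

Combine the parallel branches: R_p = (1/5.39 + 1/38.6 + 1/76.9 + 1/83.5)⁻¹ = 4.230 Ω.
Node voltage V_A = V_in · R_p/(R_s + R_p) = 6.65 × 0.2177 = 1.448 V.
I(R_a) = V_A / R_a = 1.448/5.39 = 0.2686 A.
(Check via current divider: I_total = 0.3423 A; share G_k/ΣG = 0.7848 → same result.)

I ≈ 0.269 A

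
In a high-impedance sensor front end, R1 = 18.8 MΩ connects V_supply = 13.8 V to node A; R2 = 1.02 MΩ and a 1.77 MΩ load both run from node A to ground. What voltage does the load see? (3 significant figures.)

The load sits in parallel with R2, giving an effective lower resistance R2' = R2·R_L/(R2+R_L) = 0.6471 MΩ.
Then V_out = V_supply · R2'/(R1 + R2') = 13.8 × 0.6471/19.45 = 0.4592 V.
(Unloaded it would be 0.710 V; the load pulls it down.)

V_out ≈ 0.459 V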